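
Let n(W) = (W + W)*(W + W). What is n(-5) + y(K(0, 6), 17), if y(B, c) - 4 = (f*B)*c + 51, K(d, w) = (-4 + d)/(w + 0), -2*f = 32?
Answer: 1009/3 ≈ 336.33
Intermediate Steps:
f = -16 (f = -1/2*32 = -16)
K(d, w) = (-4 + d)/w
n(W) = 4*W**2 (n(W) = (2*W)*(2*W) = 4*W**2)
y(B, c) = 55 - 16*B*c (y(B, c) = 4 + ((-16*B)*c + 51) = 4 + (-16*B*c + 51) = 4 + (51 - 16*B*c) = 55 - 16*B*c)
n(-5) + y(K(0, 6), 17) = 4*(-5)**2 + (55 - 16*(-4 + 0)/6*17) = 4*25 + (55 - 16*(1/6)*(-4)*17) = 100 + (55 - 16*(-2/3)*17) = 100 + (55 + 544/3) = 100 + 709/3 = 1009/3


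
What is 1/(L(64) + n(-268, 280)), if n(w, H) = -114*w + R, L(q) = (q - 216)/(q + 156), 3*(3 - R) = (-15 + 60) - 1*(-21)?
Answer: 55/1679277 ≈ 3.2752e-5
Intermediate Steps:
R = -19 (R = 3 - ((-15 + 60) - 1*(-21))/3 = 3 - (45 + 21)/3 = 3 - ⅓*66 = 3 - 22 = -19)
L(q) = (-216 + q)/(156 + q)
n(w, H) = -19 - 114*w (n(w, H) = -114*w - 19 = -19 - 114*w)
1/(L(64) + n(-268, 280)) = 1/((-216 + 64)/(156 + 64) + (-19 - 114*(-268))) = 1/(-152/220 + (-19 + 30552)) = 1/((1/220)*(-152) + 30533) = 1/(-38/55 + 30533) = 1/(1679277/55) = 55/1679277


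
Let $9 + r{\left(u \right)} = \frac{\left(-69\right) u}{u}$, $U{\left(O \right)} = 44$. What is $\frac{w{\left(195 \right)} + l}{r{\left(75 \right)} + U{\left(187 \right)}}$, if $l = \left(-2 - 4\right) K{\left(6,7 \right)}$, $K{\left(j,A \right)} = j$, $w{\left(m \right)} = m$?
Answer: $- \frac{159}{34} \approx -4.6765$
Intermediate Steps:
$r{\left(u \right)} = -78$ ($r{\left(u \right)} = -9 + \frac{\left(-69\right) u}{u} = -9 - 69 = -78$)
$l = -36$ ($l = \left(-2 - 4\right) 6 = \left(-6\right) 6 = -36$)
$\frac{w{\left(195 \right)} + l}{r{\left(75 \right)} + U{\left(187 \right)}} = \frac{195 - 36}{-78 + 44} = \frac{159}{-34} = 159 \left(- \frac{1}{34}\right) = - \frac{159}{34}$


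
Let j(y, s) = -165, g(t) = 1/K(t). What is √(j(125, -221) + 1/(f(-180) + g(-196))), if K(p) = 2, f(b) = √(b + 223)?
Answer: √(-163 - 330*√43)/√(1 + 2*√43) ≈ 12.84*I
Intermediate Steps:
f(b) = √(223 + b)
g(t) = ½ (g(t) = 1/2 = ½)
√(j(125, -221) + 1/(f(-180) + g(-196))) = √(-165 + 1/(√(223 - 180) + ½)) = √(-165 + 1/(√43 + ½)) = √(-165 + 1/(½ + √43))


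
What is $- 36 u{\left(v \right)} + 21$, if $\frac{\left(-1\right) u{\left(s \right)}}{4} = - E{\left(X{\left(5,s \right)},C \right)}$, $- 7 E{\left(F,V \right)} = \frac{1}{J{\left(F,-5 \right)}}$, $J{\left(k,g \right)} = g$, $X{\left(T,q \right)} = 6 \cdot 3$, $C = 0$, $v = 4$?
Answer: $\frac{591}{35} \approx 16.886$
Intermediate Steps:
$X{\left(T,q \right)} = 18$
$E{\left(F,V \right)} = \frac{1}{35}$ ($E{\left(F,V \right)} = - \frac{1}{7 \left(-5\right)} = \left(- \frac{1}{7}\right) \left(- \frac{1}{5}\right) = \frac{1}{35}$)
$u{\left(s \right)} = \frac{4}{35}$ ($u{\left(s \right)} = - 4 \left(\left(-1\right) \frac{1}{35}\right) = \left(-4\right) \left(- \frac{1}{35}\right) = \frac{4}{35}$)
$- 36 u{\left(v \right)} + 21 = \left(-36\right) \frac{4}{35} + 21 = - \frac{144}{35} + 21 = \frac{591}{35}$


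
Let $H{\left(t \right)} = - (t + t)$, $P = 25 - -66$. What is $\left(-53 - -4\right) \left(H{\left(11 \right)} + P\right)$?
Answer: $-3381$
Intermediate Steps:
$P = 91$ ($P = 25 + 66 = 91$)
$H{\left(t \right)} = - 2 t$
$\left(-53 - -4\right) \left(H{\left(11 \right)} + P\right) = \left(-53 - -4\right) \left(\left(-2\right) 11 + 91\right) = \left(-53 + 4\right) \left(-22 + 91\right) = \left(-49\right) 69 = -3381$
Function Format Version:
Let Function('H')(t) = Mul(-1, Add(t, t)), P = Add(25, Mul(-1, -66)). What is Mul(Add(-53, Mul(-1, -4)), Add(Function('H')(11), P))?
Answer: -3381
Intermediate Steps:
P = 91 (P = Add(25, 66) = 91)
Function('H')(t) = Mul(-2, t) (Function('H')(t) = Mul(-1, Mul(2, t)) = Mul(-2, t))
Mul(Add(-53, Mul(-1, -4)), Add(Function('H')(11), P)) = Mul(Add(-53, Mul(-1, -4)), Add(Mul(-2, 11), 91)) = Mul(Add(-53, 4), Add(-22, 91)) = Mul(-49, 69) = -3381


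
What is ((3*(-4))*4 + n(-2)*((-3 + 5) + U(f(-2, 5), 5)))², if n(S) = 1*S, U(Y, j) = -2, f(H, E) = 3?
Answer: 2304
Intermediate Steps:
n(S) = S
((3*(-4))*4 + n(-2)*((-3 + 5) + U(f(-2, 5), 5)))² = ((3*(-4))*4 - 2*((-3 + 5) - 2))² = (-12*4 - 2*(2 - 2))² = (-48 - 2*0)² = (-48 + 0)² = (-48)² = 2304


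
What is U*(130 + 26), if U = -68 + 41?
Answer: -4212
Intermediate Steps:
U = -27
U*(130 + 26) = -27*(130 + 26) = -27*156 = -4212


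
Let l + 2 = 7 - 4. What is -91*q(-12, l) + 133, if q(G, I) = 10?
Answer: -777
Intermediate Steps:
l = 1 (l = -2 + (7 - 4) = -2 + 3 = 1)
-91*q(-12, l) + 133 = -91*10 + 133 = -910 + 133 = -777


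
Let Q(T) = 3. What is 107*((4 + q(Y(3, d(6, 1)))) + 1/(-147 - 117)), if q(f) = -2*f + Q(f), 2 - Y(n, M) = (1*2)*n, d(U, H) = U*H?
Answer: 423613/264 ≈ 1604.6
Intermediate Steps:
d(U, H) = H*U
Y(n, M) = 2 - 2*n (Y(n, M) = 2 - 1*2*n = 2 - 2*n)
q(f) = 3 - 2*f (q(f) = -2*f + 3 = 3 - 2*f)
107*((4 + q(Y(3, d(6, 1)))) + 1/(-147 - 117)) = 107*((4 + (3 - 2*(2 - 2*3))) + 1/(-147 - 117)) = 107*((4 + (3 - 2*(2 - 6))) + 1/(-264)) = 107*((4 + (3 - 2*(-4))) - 1/264) = 107*((4 + (3 + 8)) - 1/264) = 107*((4 + 11) - 1/264) = 107*(15 - 1/264) = 107*(3959/264) = 423613/264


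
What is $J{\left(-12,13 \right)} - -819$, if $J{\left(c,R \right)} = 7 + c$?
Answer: $814$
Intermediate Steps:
$J{\left(-12,13 \right)} - -819 = \left(7 - 12\right) - -819 = -5 + 819 = 814$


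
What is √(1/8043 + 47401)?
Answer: 2*√766590885123/8043 ≈ 217.72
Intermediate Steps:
√(1/8043 + 47401) = √(381246244/8043) = 2*√766590885123/8043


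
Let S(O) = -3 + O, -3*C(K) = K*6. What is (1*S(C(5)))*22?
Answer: -286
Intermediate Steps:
C(K) = -2*K (C(K) = -K*6/3 = -2*K)
(1*S(C(5)))*22 = (1*(-3 - 2*5))*22 = (1*(-3 - 10))*22 = (1*(-13))*22 = -13*22 = -286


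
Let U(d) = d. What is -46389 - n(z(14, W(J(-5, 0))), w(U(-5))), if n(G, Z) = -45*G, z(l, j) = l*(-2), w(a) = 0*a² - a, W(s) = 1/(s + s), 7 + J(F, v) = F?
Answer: -47649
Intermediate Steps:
J(F, v) = -7 + F
W(s) = 1/(2*s)
w(a) = -a (w(a) = 0 - a = -a)
z(l, j) = -2*l
-46389 - n(z(14, W(J(-5, 0))), w(U(-5))) = -46389 - (-45)*(-2*14) = -46389 - (-45)*(-28) = -46389 - 1*1260 = -46389 - 1260 = -47649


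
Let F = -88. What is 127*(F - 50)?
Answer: -17526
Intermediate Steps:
127*(F - 50) = 127*(-88 - 50) = 127*(-138) = -17526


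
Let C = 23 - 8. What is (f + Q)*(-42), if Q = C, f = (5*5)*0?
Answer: -630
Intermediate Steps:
f = 0 (f = 25*0 = 0)
C = 15
Q = 15
(f + Q)*(-42) = (0 + 15)*(-42) = 15*(-42) = -630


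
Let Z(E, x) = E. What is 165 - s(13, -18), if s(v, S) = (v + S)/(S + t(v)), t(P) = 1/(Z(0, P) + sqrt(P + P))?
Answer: 1387455/8423 - 5*sqrt(26)/8423 ≈ 164.72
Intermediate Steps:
t(P) = sqrt(2)/(2*sqrt(P)) (t(P) = 1/(0 + sqrt(P + P)) = 1/(0 + sqrt(2*P)) = 1/(0 + sqrt(2)*sqrt(P)) = 1/(sqrt(2)*sqrt(P)) = sqrt(2)/(2*sqrt(P)))
s(v, S) = (S + v)/(S + sqrt(2)/(2*sqrt(v))) (s(v, S) = (v + S)/(S + sqrt(2)/(2*sqrt(v))) = (S + v)/(S + sqrt(2)/(2*sqrt(v))))
165 - s(13, -18) = 165 - 2*sqrt(13)*(-18 + 13)/(sqrt(2) + 2*(-18)*sqrt(13)) = 165 - 2*sqrt(13)*(-5)/(sqrt(2) - 36*sqrt(13)) = 165 - (-10)*sqrt(13)/(sqrt(2) - 36*sqrt(13)) = 165 + 10*sqrt(13)/(sqrt(2) - 36*sqrt(13))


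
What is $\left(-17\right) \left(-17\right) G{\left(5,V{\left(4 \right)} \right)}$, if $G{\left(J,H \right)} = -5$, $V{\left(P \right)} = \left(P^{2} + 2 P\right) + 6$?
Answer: $-1445$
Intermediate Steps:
$V{\left(P \right)} = 6 + P^{2} + 2 P$
$\left(-17\right) \left(-17\right) G{\left(5,V{\left(4 \right)} \right)} = \left(-17\right) \left(-17\right) \left(-5\right) = 289 \left(-5\right) = -1445$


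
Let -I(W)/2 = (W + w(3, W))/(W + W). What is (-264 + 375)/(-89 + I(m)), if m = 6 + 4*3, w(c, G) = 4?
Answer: -999/812 ≈ -1.2303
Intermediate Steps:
m = 18 (m = 6 + 12 = 18)
I(W) = -(4 + W)/W (I(W) = -2*(W + 4)/(W + W) = -2*(4 + W)/(2*W) = -2*(4 + W)*1/(2*W) = -(4 + W)/W)
(-264 + 375)/(-89 + I(m)) = (-264 + 375)/(-89 + (-4 - 1*18)/18) = 111/(-89 + (-4 - 18)/18) = 111/(-89 + (1/18)*(-22)) = 111/(-89 - 11/9) = 111/(-812/9) = 111*(-9/812) = -999/812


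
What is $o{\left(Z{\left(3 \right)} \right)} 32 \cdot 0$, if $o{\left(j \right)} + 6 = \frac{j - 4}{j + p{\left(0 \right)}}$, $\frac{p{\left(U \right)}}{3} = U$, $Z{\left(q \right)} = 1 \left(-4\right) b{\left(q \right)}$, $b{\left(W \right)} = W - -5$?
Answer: $0$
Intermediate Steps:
$b{\left(W \right)} = 5 + W$ ($b{\left(W \right)} = W + 5 = 5 + W$)
$Z{\left(q \right)} = -20 - 4 q$ ($Z{\left(q \right)} = 1 \left(-4\right) \left(5 + q\right) = - 4 \left(5 + q\right) = -20 - 4 q$)
$p{\left(U \right)} = 3 U$
$o{\left(j \right)} = -6 + \frac{-4 + j}{j}$ ($o{\left(j \right)} = -6 + \frac{j - 4}{j + 3 \cdot 0} = -6 + \frac{-4 + j}{j + 0} = -6 + \frac{-4 + j}{j}$)
$o{\left(Z{\left(3 \right)} \right)} 32 \cdot 0 = \left(-5 - \frac{4}{-20 - 12}\right) 32 \cdot 0 = \left(-5 - \frac{4}{-32}\right) 32 \cdot 0 = \left(-5 - - \frac{1}{8}\right) 32 \cdot 0 = \left(-5 + \frac{1}{8}\right) 32 \cdot 0 = \left(- \frac{39}{8}\right) 32 \cdot 0 = \left(-156\right) 0 = 0$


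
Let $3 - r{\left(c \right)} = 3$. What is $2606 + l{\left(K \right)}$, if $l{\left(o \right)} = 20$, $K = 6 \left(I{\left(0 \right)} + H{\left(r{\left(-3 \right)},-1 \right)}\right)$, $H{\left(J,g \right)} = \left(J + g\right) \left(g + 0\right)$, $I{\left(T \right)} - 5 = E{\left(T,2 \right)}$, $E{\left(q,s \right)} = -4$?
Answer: $2626$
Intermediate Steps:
$I{\left(T \right)} = 1$ ($I{\left(T \right)} = 5 - 4 = 1$)
$r{\left(c \right)} = 0$ ($r{\left(c \right)} = 3 - 3 = 0$)
$H{\left(J,g \right)} = g \left(J + g\right)$ ($H{\left(J,g \right)} = \left(J + g\right) g = g \left(J + g\right)$)
$K = 12$ ($K = 6 \left(1 - \left(0 - 1\right)\right) = 6 \left(1 - -1\right) = 6 \left(1 + 1\right) = 6 \cdot 2 = 12$)
$2606 + l{\left(K \right)} = 2606 + 20 = 2626$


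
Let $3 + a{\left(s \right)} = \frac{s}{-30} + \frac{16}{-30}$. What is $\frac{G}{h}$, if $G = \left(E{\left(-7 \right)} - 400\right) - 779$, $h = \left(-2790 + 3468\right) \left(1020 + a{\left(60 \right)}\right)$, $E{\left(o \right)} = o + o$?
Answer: $- \frac{5965}{3439042} \approx -0.0017345$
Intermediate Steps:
$E{\left(o \right)} = 2 o$
$a{\left(s \right)} = - \frac{53}{15} - \frac{s}{30}$ ($a{\left(s \right)} = -3 + \left(\frac{s}{-30} + \frac{16}{-30}\right) = -3 + \left(s \left(- \frac{1}{30}\right) + 16 \left(- \frac{1}{30}\right)\right) = -3 - \left(\frac{8}{15} + \frac{s}{30}\right) = - \frac{53}{15} - \frac{s}{30}$)
$h = \frac{3439042}{5}$ ($h = \left(-2790 + 3468\right) \left(1020 - \frac{83}{15}\right) = 678 \left(1020 - \frac{83}{15}\right) = 678 \cdot \frac{15217}{15} = \frac{3439042}{5} \approx 6.8781 \cdot 10^{5}$)
$G = -1193$ ($G = \left(2 \left(-7\right) - 400\right) - 779 = \left(-14 - 400\right) - 779 = -414 - 779 = -1193$)
$\frac{G}{h} = - \frac{1193}{\frac{3439042}{5}} = \left(-1193\right) \frac{5}{3439042} = - \frac{5965}{3439042}$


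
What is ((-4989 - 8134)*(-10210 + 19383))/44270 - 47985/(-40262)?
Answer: -1211126427787/445599685 ≈ -2718.0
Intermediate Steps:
((-4989 - 8134)*(-10210 + 19383))/44270 - 47985/(-40262) = -13123*9173*(1/44270) - 47985*(-1/40262) = -120377279*1/44270 + 47985/40262 = -120377279/44270 + 47985/40262 = -1211126427787/445599685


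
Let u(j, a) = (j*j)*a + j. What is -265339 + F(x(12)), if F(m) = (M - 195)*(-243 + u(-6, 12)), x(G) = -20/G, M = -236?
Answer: -344212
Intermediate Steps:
u(j, a) = j + a*j² (u(j, a) = j²*a + j = a*j² + j = j + a*j²)
F(m) = -78873 (F(m) = (-236 - 195)*(-243 - 6*(1 + 12*(-6))) = -431*(-243 - 6*(1 - 72)) = -431*(-243 - 6*(-71)) = -431*(-243 + 426) = -431*183 = -78873)
-265339 + F(x(12)) = -265339 - 78873 = -344212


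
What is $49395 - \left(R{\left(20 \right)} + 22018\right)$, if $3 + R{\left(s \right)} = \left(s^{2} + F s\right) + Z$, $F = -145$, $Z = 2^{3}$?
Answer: $29872$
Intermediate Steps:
$Z = 8$
$R{\left(s \right)} = 5 + s^{2} - 145 s$ ($R{\left(s \right)} = -3 + \left(\left(s^{2} - 145 s\right) + 8\right) = -3 + \left(8 + s^{2} - 145 s\right) = 5 + s^{2} - 145 s$)
$49395 - \left(R{\left(20 \right)} + 22018\right) = 49395 - \left(\left(5 + 20^{2} - 2900\right) + 22018\right) = 49395 - \left(\left(5 + 400 - 2900\right) + 22018\right) = 49395 - \left(-2495 + 22018\right) = 49395 - 19523 = 29872$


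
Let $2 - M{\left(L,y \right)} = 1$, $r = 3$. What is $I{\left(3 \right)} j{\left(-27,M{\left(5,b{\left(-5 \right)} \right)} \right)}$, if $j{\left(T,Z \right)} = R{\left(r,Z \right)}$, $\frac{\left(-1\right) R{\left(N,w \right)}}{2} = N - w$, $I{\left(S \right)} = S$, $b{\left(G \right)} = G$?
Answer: $-12$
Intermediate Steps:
$M{\left(L,y \right)} = 1$ ($M{\left(L,y \right)} = 2 - 1 = 1$)
$R{\left(N,w \right)} = - 2 N + 2 w$ ($R{\left(N,w \right)} = - 2 \left(N - w\right) = - 2 N + 2 w$)
$j{\left(T,Z \right)} = -6 + 2 Z$ ($j{\left(T,Z \right)} = \left(-2\right) 3 + 2 Z = -6 + 2 Z$)
$I{\left(3 \right)} j{\left(-27,M{\left(5,b{\left(-5 \right)} \right)} \right)} = 3 \left(-6 + 2 \cdot 1\right) = 3 \left(-6 + 2\right) = 3 \left(-4\right) = -12$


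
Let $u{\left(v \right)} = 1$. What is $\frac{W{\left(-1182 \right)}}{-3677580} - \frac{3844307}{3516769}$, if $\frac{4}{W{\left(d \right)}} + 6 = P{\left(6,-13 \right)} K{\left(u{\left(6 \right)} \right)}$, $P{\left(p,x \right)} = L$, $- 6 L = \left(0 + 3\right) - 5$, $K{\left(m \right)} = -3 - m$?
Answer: $- \frac{25919198467841}{23710865454870} \approx -1.0931$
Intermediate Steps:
$L = \frac{1}{3}$ ($L = - \frac{\left(0 + 3\right) - 5}{6} = - \frac{3 - 5}{6} = \left(- \frac{1}{6}\right) \left(-2\right) = \frac{1}{3} \approx 0.33333$)
$P{\left(p,x \right)} = \frac{1}{3}$
$W{\left(d \right)} = - \frac{6}{11}$ ($W{\left(d \right)} = \frac{4}{-6 + \frac{-3 - 1}{3}} = \frac{4}{-6 + \frac{1}{3} \left(-4\right)} = \frac{4}{-6 - \frac{4}{3}} = \frac{4}{- \frac{22}{3}} = 4 \left(- \frac{3}{22}\right) = - \frac{6}{11}$)
$\frac{W{\left(-1182 \right)}}{-3677580} - \frac{3844307}{3516769} = - \frac{6}{11 \left(-3677580\right)} - \frac{3844307}{3516769} = \left(- \frac{6}{11}\right) \left(- \frac{1}{3677580}\right) - \frac{3844307}{3516769} = \frac{1}{6742230} - \frac{3844307}{3516769} = - \frac{25919198467841}{23710865454870}$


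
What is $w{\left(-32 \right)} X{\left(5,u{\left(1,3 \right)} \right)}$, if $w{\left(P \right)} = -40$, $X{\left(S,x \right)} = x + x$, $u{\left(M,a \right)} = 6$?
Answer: $-480$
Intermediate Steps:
$X{\left(S,x \right)} = 2 x$
$w{\left(-32 \right)} X{\left(5,u{\left(1,3 \right)} \right)} = - 40 \cdot 2 \cdot 6 = \left(-40\right) 12 = -480$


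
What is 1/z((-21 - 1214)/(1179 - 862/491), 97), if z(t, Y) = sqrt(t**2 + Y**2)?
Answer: 578027*sqrt(3144057739335386)/3144057739335386 ≈ 0.010309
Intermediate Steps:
z(t, Y) = sqrt(Y**2 + t**2)
1/z((-21 - 1214)/(1179 - 862/491), 97) = 1/(sqrt(97**2 + ((-21 - 1214)/(1179 - 862/491))**2)) = 1/(sqrt(9409 + (-1235/(1179 - 862*1/491))**2)) = 1/(sqrt(9409 + (-1235/(1179 - 862/491))**2)) = 1/(sqrt(9409 + (-1235/578027/491)**2)) = 1/(sqrt(9409 + (-1235*491/578027)**2)) = 1/(sqrt(9409 + (-606385/578027)**2)) = 1/(sqrt(9409 + 367702768225/334115212729)) = 1/(sqrt(3144057739335386/334115212729)) = 1/(sqrt(3144057739335386)/578027) = 578027*sqrt(3144057739335386)/3144057739335386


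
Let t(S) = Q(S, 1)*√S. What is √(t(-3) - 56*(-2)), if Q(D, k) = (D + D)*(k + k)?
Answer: 2*√(28 - 3*I*√3) ≈ 10.628 - 0.97782*I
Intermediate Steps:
Q(D, k) = 4*D*k (Q(D, k) = (2*D)*(2*k) = 4*D*k)
t(S) = 4*S^(3/2) (t(S) = (4*S*1)*√S = (4*S)*√S = 4*S^(3/2))
√(t(-3) - 56*(-2)) = √(4*(-3)^(3/2) - 56*(-2)) = √(4*(-3*I*√3) + 112) = √(-12*I*√3 + 112) = √(112 - 12*I*√3)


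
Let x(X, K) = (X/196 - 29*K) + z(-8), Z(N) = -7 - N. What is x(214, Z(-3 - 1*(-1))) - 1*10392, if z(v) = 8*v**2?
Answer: -953923/98 ≈ -9733.9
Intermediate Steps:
x(X, K) = 512 - 29*K + X/196 (x(X, K) = (X/196 - 29*K) + 8*(-8)**2 = (X/196 - 29*K) + 8*64 = (-29*K + X/196) + 512 = 512 - 29*K + X/196)
x(214, Z(-3 - 1*(-1))) - 1*10392 = (512 - 29*(-7 - (-3 - 1*(-1))) + (1/196)*214) - 1*10392 = (512 - 29*(-7 - (-3 + 1)) + 107/98) - 10392 = (512 - 29*(-7 - 1*(-2)) + 107/98) - 10392 = (512 - 29*(-7 + 2) + 107/98) - 10392 = (512 - 29*(-5) + 107/98) - 10392 = (512 + 145 + 107/98) - 10392 = 64493/98 - 10392 = -953923/98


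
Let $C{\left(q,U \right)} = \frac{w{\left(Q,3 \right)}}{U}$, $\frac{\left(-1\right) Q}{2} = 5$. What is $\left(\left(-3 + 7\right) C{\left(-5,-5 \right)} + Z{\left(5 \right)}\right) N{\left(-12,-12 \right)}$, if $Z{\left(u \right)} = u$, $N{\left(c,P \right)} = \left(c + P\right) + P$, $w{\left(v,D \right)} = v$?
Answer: $-468$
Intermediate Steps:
$Q = -10$ ($Q = \left(-2\right) 5 = -10$)
$N{\left(c,P \right)} = c + 2 P$ ($N{\left(c,P \right)} = \left(P + c\right) + P = c + 2 P$)
$C{\left(q,U \right)} = - \frac{10}{U}$
$\left(\left(-3 + 7\right) C{\left(-5,-5 \right)} + Z{\left(5 \right)}\right) N{\left(-12,-12 \right)} = \left(\left(-3 + 7\right) \left(- \frac{10}{-5}\right) + 5\right) \left(-12 + 2 \left(-12\right)\right) = \left(4 \left(\left(-10\right) \left(- \frac{1}{5}\right)\right) + 5\right) \left(-12 - 24\right) = \left(4 \cdot 2 + 5\right) \left(-36\right) = \left(8 + 5\right) \left(-36\right) = 13 \left(-36\right) = -468$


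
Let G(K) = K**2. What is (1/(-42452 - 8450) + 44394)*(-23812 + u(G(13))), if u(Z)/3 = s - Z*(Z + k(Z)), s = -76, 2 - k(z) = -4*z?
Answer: -1024723573959503/50902 ≈ -2.0131e+10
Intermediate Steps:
k(z) = 2 + 4*z (k(z) = 2 - (-4)*z = 2 + 4*z)
u(Z) = -228 - 3*Z*(2 + 5*Z) (u(Z) = 3*(-76 - Z*(Z + (2 + 4*Z))) = 3*(-76 - Z*(2 + 5*Z)) = -228 - 3*Z*(2 + 5*Z))
(1/(-42452 - 8450) + 44394)*(-23812 + u(G(13))) = (1/(-42452 - 8450) + 44394)*(-23812 + (-228 - 15*(13**2)**2 - 6*13**2)) = (1/(-50902) + 44394)*(-23812 + (-228 - 15*169**2 - 6*169)) = (-1/50902 + 44394)*(-23812 + (-228 - 15*28561 - 1014)) = 2259743387*(-23812 + (-228 - 428415 - 1014))/50902 = 2259743387*(-23812 - 429657)/50902 = (2259743387/50902)*(-453469) = -1024723573959503/50902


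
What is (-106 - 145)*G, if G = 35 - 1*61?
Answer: 6526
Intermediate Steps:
G = -26 (G = 35 - 61 = -26)
(-106 - 145)*G = (-106 - 145)*(-26) = -251*(-26) = 6526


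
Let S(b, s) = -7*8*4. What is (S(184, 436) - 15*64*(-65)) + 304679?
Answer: 366855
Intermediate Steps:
S(b, s) = -224 (S(b, s) = -56*4 = -224)
(S(184, 436) - 15*64*(-65)) + 304679 = (-224 - 15*64*(-65)) + 304679 = (-224 - 960*(-65)) + 304679 = (-224 + 62400) + 304679 = 62176 + 304679 = 366855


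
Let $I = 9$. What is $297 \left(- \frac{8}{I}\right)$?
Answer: $-264$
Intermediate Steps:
$297 \left(- \frac{8}{I}\right) = 297 \left(- \frac{8}{9}\right) = -264$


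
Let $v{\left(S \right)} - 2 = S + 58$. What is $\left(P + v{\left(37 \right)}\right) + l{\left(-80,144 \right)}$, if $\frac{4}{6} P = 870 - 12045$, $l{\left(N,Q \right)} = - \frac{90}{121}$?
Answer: $- \frac{4033231}{242} \approx -16666.0$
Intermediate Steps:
$v{\left(S \right)} = 60 + S$ ($v{\left(S \right)} = 2 + \left(S + 58\right) = 2 + \left(58 + S\right) = 60 + S$)
$l{\left(N,Q \right)} = - \frac{90}{121}$ ($l{\left(N,Q \right)} = \left(-90\right) \frac{1}{121} = - \frac{90}{121}$)
$P = - \frac{33525}{2}$ ($P = \frac{3 \left(870 - 12045\right)}{2} = \frac{3}{2} \left(-11175\right) = - \frac{33525}{2} \approx -16763.0$)
$\left(P + v{\left(37 \right)}\right) + l{\left(-80,144 \right)} = \left(- \frac{33525}{2} + \left(60 + 37\right)\right) - \frac{90}{121} = \left(- \frac{33525}{2} + 97\right) - \frac{90}{121} = - \frac{33331}{2} - \frac{90}{121} = - \frac{4033231}{242}$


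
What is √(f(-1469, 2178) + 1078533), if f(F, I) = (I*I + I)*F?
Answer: 3*I*√774510305 ≈ 83490.0*I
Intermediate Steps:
f(F, I) = F*(I + I²) (f(F, I) = (I² + I)*F = (I + I²)*F = F*(I + I²))
√(f(-1469, 2178) + 1078533) = √(-1469*2178*(1 + 2178) + 1078533) = √(-1469*2178*2179 + 1078533) = √(-6971671278 + 1078533) = √(-6970592745) = 3*I*√774510305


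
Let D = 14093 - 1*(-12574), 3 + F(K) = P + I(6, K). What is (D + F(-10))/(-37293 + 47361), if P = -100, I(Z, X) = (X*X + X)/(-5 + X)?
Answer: 13279/5034 ≈ 2.6379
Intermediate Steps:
I(Z, X) = (X + X**2)/(-5 + X) (I(Z, X) = (X**2 + X)/(-5 + X) = (X + X**2)/(-5 + X))
F(K) = -103 + K*(1 + K)/(-5 + K) (F(K) = -3 + (-100 + K*(1 + K)/(-5 + K)) = -103 + K*(1 + K)/(-5 + K))
D = 26667 (D = 14093 + 12574 = 26667)
(D + F(-10))/(-37293 + 47361) = (26667 + (515 + (-10)**2 - 102*(-10))/(-5 - 10))/(-37293 + 47361) = (26667 + (515 + 100 + 1020)/(-15))/10068 = (26667 - 1/15*1635)*(1/10068) = (26667 - 109)*(1/10068) = 26558*(1/10068) = 13279/5034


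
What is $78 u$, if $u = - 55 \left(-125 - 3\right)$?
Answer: $549120$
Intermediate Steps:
$u = 7040$ ($u = \left(-55\right) \left(-128\right) = 7040$)
$78 u = 78 \cdot 7040 = 549120$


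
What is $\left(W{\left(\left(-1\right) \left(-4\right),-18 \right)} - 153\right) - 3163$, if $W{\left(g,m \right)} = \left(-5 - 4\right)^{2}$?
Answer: $-3235$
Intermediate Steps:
$W{\left(g,m \right)} = 81$ ($W{\left(g,m \right)} = \left(-9\right)^{2} = 81$)
$\left(W{\left(\left(-1\right) \left(-4\right),-18 \right)} - 153\right) - 3163 = \left(81 - 153\right) - 3163 = -72 - 3163 = -3235$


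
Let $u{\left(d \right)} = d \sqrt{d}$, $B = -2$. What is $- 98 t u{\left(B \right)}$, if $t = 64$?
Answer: $12544 i \sqrt{2} \approx 17740.0 i$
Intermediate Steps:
$u{\left(d \right)} = d^{\frac{3}{2}}$
$- 98 t u{\left(B \right)} = \left(-98\right) 64 \left(-2\right)^{\frac{3}{2}} = - 6272 \left(- 2 i \sqrt{2}\right) = 12544 i \sqrt{2}$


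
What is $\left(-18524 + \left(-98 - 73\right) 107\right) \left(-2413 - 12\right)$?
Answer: $89290925$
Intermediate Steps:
$\left(-18524 + \left(-98 - 73\right) 107\right) \left(-2413 - 12\right) = \left(-18524 - 18297\right) \left(-2413 - 12\right) = \left(-18524 - 18297\right) \left(-2425\right) = \left(-36821\right) \left(-2425\right) = 89290925$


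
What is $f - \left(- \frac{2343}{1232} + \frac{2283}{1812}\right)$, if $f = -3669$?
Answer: $- \frac{62039273}{16912} \approx -3668.4$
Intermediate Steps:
$f - \left(- \frac{2343}{1232} + \frac{2283}{1812}\right) = -3669 - \left(- \frac{2343}{1232} + \frac{2283}{1812}\right) = -3669 - \left(\left(-2343\right) \frac{1}{1232} + 2283 \cdot \frac{1}{1812}\right) = -3669 - \left(- \frac{213}{112} + \frac{761}{604}\right) = -3669 - - \frac{10855}{16912} = -3669 + \frac{10855}{16912} = - \frac{62039273}{16912}$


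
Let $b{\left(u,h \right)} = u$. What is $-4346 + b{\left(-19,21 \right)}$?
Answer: $-4365$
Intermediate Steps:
$-4346 + b{\left(-19,21 \right)} = -4346 - 19 = -4365$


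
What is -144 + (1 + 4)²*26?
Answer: 506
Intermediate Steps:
-144 + (1 + 4)²*26 = -144 + 5²*26 = -144 + 25*26 = -144 + 650 = 506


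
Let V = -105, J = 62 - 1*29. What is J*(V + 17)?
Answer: -2904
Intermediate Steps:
J = 33 (J = 62 - 29 = 33)
J*(V + 17) = 33*(-105 + 17) = 33*(-88) = -2904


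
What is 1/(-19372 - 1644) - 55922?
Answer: -1175256753/21016 ≈ -55922.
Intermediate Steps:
1/(-19372 - 1644) - 55922 = 1/(-21016) - 55922 = -1/21016 - 55922 = -1175256753/21016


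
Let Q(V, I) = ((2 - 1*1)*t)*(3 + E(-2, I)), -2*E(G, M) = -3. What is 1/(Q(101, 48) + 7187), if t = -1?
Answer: 2/14365 ≈ 0.00013923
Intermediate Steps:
E(G, M) = 3/2 (E(G, M) = -1/2*(-3) = 3/2)
Q(V, I) = -9/2 (Q(V, I) = ((2 - 1*1)*(-1))*(3 + 3/2) = ((2 - 1)*(-1))*(9/2) = (1*(-1))*(9/2) = -1*9/2 = -9/2)
1/(Q(101, 48) + 7187) = 1/(-9/2 + 7187) = 1/(14365/2) = 2/14365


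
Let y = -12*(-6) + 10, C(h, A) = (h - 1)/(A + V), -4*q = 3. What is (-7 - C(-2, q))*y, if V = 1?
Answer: 410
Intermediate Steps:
q = -¾ (q = -¼*3 = -¾ ≈ -0.75000)
C(h, A) = (-1 + h)/(1 + A) (C(h, A) = (h - 1)/(A + 1) = (-1 + h)/(1 + A))
y = 82 (y = 72 + 10 = 82)
(-7 - C(-2, q))*y = (-7 - (-1 - 2)/(1 - ¾))*82 = (-7 - (-3)/¼)*82 = (-7 - 4*(-3))*82 = (-7 - 1*(-12))*82 = (-7 + 12)*82 = 5*82 = 410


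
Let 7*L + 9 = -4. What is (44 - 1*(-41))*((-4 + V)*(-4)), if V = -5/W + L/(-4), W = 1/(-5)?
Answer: -51085/7 ≈ -7297.9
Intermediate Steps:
L = -13/7 (L = -9/7 + (⅐)*(-4) = -9/7 - 4/7 = -13/7 ≈ -1.8571)
W = -⅕ ≈ -0.20000
V = 713/28 (V = -5/(-⅕) - 13/7/(-4) = -5*(-5) - 13/7*(-¼) = 25 + 13/28 = 713/28 ≈ 25.464)
(44 - 1*(-41))*((-4 + V)*(-4)) = (44 - 1*(-41))*((-4 + 713/28)*(-4)) = (44 + 41)*((601/28)*(-4)) = 85*(-601/7) = -51085/7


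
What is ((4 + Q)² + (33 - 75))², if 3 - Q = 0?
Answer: 49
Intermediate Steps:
Q = 3 (Q = 3 - 1*0 = 3 + 0 = 3)
((4 + Q)² + (33 - 75))² = ((4 + 3)² + (33 - 75))² = (7² - 42)² = (49 - 42)² = 7² = 49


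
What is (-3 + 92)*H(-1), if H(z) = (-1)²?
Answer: 89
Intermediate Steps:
H(z) = 1
(-3 + 92)*H(-1) = (-3 + 92)*1 = 89*1 = 89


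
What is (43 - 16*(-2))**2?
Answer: 5625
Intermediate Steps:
(43 - 16*(-2))**2 = (43 + 32)**2 = 75**2 = 5625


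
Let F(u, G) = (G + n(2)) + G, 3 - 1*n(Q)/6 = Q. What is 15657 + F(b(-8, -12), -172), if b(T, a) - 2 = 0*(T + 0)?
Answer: 15319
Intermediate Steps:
n(Q) = 18 - 6*Q
b(T, a) = 2 (b(T, a) = 2 + 0*(T + 0) = 2 + 0*T = 2 + 0 = 2)
F(u, G) = 6 + 2*G (F(u, G) = (G + (18 - 6*2)) + G = (G + (18 - 12)) + G = (G + 6) + G = (6 + G) + G = 6 + 2*G)
15657 + F(b(-8, -12), -172) = 15657 + (6 + 2*(-172)) = 15657 + (6 - 344) = 15657 - 338 = 15319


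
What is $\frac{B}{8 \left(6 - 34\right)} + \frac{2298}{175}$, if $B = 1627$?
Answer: $\frac{32861}{5600} \approx 5.868$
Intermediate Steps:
$\frac{B}{8 \left(6 - 34\right)} + \frac{2298}{175} = \frac{1627}{8 \left(6 - 34\right)} + \frac{2298}{175} = \frac{1627}{8 \left(-28\right)} + 2298 \cdot \frac{1}{175} = \frac{1627}{-224} + \frac{2298}{175} = 1627 \left(- \frac{1}{224}\right) + \frac{2298}{175} = - \frac{1627}{224} + \frac{2298}{175} = \frac{32861}{5600}$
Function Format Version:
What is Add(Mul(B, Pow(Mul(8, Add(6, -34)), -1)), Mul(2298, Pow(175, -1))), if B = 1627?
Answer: Rational(32861, 5600) ≈ 5.8680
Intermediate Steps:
Add(Mul(B, Pow(Mul(8, Add(6, -34)), -1)), Mul(2298, Pow(175, -1))) = Add(Mul(1627, Pow(Mul(8, Add(6, -34)), -1)), Mul(2298, Pow(175, -1))) = Add(Mul(1627, Pow(Mul(8, -28), -1)), Mul(2298, Rational(1, 175))) = Add(Mul(1627, Pow(-224, -1)), Rational(2298, 175)) = Add(Mul(1627, Rational(-1, 224)), Rational(2298, 175)) = Add(Rational(-1627, 224), Rational(2298, 175)) = Rational(32861, 5600)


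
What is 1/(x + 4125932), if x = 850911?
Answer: 1/4976843 ≈ 2.0093e-7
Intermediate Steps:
1/(x + 4125932) = 1/(850911 + 4125932) = 1/4976843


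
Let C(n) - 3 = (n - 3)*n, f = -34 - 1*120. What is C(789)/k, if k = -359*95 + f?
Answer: -620157/34259 ≈ -18.102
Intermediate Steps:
f = -154 (f = -34 - 120 = -154)
C(n) = 3 + n*(-3 + n) (C(n) = 3 + (n - 3)*n = 3 + (-3 + n)*n = 3 + n*(-3 + n))
k = -34259 (k = -359*95 - 154 = -34105 - 154 = -34259)
C(789)/k = (3 + 789² - 3*789)/(-34259) = (3 + 622521 - 2367)*(-1/34259) = 620157*(-1/34259) = -620157/34259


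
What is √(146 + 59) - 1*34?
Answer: -34 + √205 ≈ -19.682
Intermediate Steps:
√(146 + 59) - 1*34 = √205 - 34 = -34 + √205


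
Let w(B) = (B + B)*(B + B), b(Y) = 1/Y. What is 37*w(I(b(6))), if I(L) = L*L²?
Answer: 37/11664 ≈ 0.0031722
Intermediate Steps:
I(L) = L³
w(B) = 4*B² (w(B) = (2*B)*(2*B) = 4*B²)
37*w(I(b(6))) = 37*(4*((1/6)³)²) = 37*(4*((⅙)³)²) = 37*(4*(1/216)²) = 37*(4*(1/46656)) = 37*(1/11664) = 37/11664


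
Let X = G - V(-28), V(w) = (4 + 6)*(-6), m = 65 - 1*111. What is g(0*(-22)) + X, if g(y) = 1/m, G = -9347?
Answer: -427203/46 ≈ -9287.0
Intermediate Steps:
m = -46 (m = 65 - 111 = -46)
V(w) = -60 (V(w) = 10*(-6) = -60)
g(y) = -1/46 (g(y) = 1/(-46) = -1/46)
X = -9287 (X = -9347 - 1*(-60) = -9347 + 60 = -9287)
g(0*(-22)) + X = -1/46 - 9287 = -427203/46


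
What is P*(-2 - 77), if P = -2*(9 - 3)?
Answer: 948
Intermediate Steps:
P = -12 (P = -2*6 = -12)
P*(-2 - 77) = -12*(-2 - 77) = -12*(-79) = 948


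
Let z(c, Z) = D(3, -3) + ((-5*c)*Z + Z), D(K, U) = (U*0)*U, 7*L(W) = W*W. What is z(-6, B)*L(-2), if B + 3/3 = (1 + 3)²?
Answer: 1860/7 ≈ 265.71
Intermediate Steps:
B = 15 (B = -1 + (1 + 3)² = -1 + 4² = -1 + 16 = 15)
L(W) = W²/7 (L(W) = (W*W)/7 = W²/7)
D(K, U) = 0 (D(K, U) = 0*U = 0)
z(c, Z) = Z - 5*Z*c (z(c, Z) = 0 + ((-5*c)*Z + Z) = 0 + (-5*Z*c + Z) = 0 + (Z - 5*Z*c) = Z - 5*Z*c)
z(-6, B)*L(-2) = (15*(1 - 5*(-6)))*((⅐)*(-2)²) = (15*(1 + 30))*((⅐)*4) = (15*31)*(4/7) = 465*(4/7) = 1860/7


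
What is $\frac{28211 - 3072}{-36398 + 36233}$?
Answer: $- \frac{25139}{165} \approx -152.36$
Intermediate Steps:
$\frac{28211 - 3072}{-36398 + 36233} = \frac{25139}{-165} = 25139 \left(- \frac{1}{165}\right) = - \frac{25139}{165}$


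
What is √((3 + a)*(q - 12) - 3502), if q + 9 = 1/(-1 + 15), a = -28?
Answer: I*√583842/14 ≈ 54.578*I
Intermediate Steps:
q = -125/14 (q = -9 + 1/(-1 + 15) = -9 + 1/14 = -125/14 ≈ -8.9286)
√((3 + a)*(q - 12) - 3502) = √((3 - 28)*(-125/14 - 12) - 3502) = √(-25*(-293/14) - 3502) = √(7325/14 - 3502) = √(-41703/14) = I*√583842/14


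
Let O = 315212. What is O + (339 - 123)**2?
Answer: 361868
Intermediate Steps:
O + (339 - 123)**2 = 315212 + (339 - 123)**2 = 315212 + 216**2 = 315212 + 46656 = 361868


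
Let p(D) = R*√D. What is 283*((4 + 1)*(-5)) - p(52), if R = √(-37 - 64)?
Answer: -7075 - 2*I*√1313 ≈ -7075.0 - 72.471*I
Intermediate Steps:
R = I*√101 (R = √(-101) = I*√101 ≈ 10.05*I)
p(D) = I*√101*√D (p(D) = (I*√101)*√D = I*√101*√D)
283*((4 + 1)*(-5)) - p(52) = 283*((4 + 1)*(-5)) - I*√101*√52 = 283*(5*(-5)) - I*√101*2*√13 = 283*(-25) - 2*I*√1313 = -7075 - 2*I*√1313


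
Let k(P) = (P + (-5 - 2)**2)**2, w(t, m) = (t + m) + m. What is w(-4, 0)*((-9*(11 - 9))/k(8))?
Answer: 8/361 ≈ 0.022161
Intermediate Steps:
w(t, m) = t + 2*m (w(t, m) = (m + t) + m = t + 2*m)
k(P) = (49 + P)**2 (k(P) = (P + (-7)**2)**2 = (P + 49)**2 = (49 + P)**2)
w(-4, 0)*((-9*(11 - 9))/k(8)) = (-4 + 2*0)*((-9*(11 - 9))/((49 + 8)**2)) = (-4 + 0)*((-9*2)/(57**2)) = -(-72)/3249 = -4*(-2/361) = 8/361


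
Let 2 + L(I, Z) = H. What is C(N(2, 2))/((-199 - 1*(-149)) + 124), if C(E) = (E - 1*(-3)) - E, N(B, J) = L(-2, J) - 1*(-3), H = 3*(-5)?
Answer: 3/74 ≈ 0.040541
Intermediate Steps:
H = -15
L(I, Z) = -17 (L(I, Z) = -2 - 15 = -17)
N(B, J) = -14 (N(B, J) = -17 - 1*(-3) = -17 + 3 = -14)
C(E) = 3 (C(E) = (E + 3) - E = (3 + E) - E = 3)
C(N(2, 2))/((-199 - 1*(-149)) + 124) = 3/((-199 - 1*(-149)) + 124) = 3/((-199 + 149) + 124) = 3/(-50 + 124) = 3/74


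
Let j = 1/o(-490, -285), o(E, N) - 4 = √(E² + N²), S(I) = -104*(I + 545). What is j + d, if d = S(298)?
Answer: -28169802652/321309 + 5*√12853/321309 ≈ -87672.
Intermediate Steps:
S(I) = -56680 - 104*I (S(I) = -104*(545 + I) = -56680 - 104*I)
o(E, N) = 4 + √(E² + N²)
d = -87672 (d = -56680 - 104*298 = -56680 - 30992 = -87672)
j = 1/(4 + 5*√12853) (j = 1/(4 + √((-490)² + (-285)²)) = 1/(4 + √(240100 + 81225)) = 1/(4 + √321325) = 1/(4 + 5*√12853) ≈ 0.0017518)
j + d = (-4/321309 + 5*√12853/321309) - 87672 = -28169802652/321309 + 5*√12853/321309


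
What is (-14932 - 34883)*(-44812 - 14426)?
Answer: 2950940970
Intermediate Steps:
(-14932 - 34883)*(-44812 - 14426) = -49815*(-59238) = 2950940970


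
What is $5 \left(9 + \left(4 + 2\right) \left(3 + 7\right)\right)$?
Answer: $345$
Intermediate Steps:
$5 \left(9 + \left(4 + 2\right) \left(3 + 7\right)\right) = 5 \left(9 + 6 \cdot 10\right) = 5 \left(9 + 60\right) = 5 \cdot 69 = 345$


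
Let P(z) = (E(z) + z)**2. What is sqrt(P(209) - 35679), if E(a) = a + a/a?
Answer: sqrt(139882) ≈ 374.01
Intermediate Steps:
E(a) = 1 + a (E(a) = a + 1 = 1 + a)
P(z) = (1 + 2*z)**2 (P(z) = ((1 + z) + z)**2 = (1 + 2*z)**2)
sqrt(P(209) - 35679) = sqrt((1 + 2*209)**2 - 35679) = sqrt((1 + 418)**2 - 35679) = sqrt(419**2 - 35679) = sqrt(175561 - 35679) = sqrt(139882)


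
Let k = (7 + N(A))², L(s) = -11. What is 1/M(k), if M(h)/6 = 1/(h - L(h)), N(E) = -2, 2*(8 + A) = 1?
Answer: 6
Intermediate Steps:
A = -15/2 (A = -8 + (½)*1 = -8 + ½ = -15/2 ≈ -7.5000)
k = 25 (k = (7 - 2)² = 5² = 25)
M(h) = 6/(11 + h) (M(h) = 6/(h - 1*(-11)) = 6/(h + 11) = 6/(11 + h))
1/M(k) = 1/(6/(11 + 25)) = 1/(6/36) = 1/(6*(1/36)) = 1/(⅙) = 6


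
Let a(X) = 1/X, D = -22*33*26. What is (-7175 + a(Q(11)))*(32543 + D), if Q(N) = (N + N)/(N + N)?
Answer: -98047058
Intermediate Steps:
D = -18876 (D = -726*26 = -18876)
Q(N) = 1 (Q(N) = (2*N)/((2*N)) = (2*N)*(1/(2*N)) = 1)
(-7175 + a(Q(11)))*(32543 + D) = (-7175 + 1/1)*(32543 - 18876) = (-7175 + 1)*13667 = -7174*13667 = -98047058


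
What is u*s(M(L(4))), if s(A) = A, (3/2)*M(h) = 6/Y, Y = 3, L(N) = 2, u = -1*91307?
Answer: -365228/3 ≈ -1.2174e+5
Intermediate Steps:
u = -91307
M(h) = 4/3 (M(h) = 2*(6/3)/3 = 2*(6*(⅓))/3 = (⅔)*2 = 4/3)
u*s(M(L(4))) = -91307*4/3 = -365228/3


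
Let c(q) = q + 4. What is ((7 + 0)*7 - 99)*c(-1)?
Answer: -150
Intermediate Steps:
c(q) = 4 + q
((7 + 0)*7 - 99)*c(-1) = ((7 + 0)*7 - 99)*(4 - 1) = (7*7 - 99)*3 = (49 - 99)*3 = -50*3 = -150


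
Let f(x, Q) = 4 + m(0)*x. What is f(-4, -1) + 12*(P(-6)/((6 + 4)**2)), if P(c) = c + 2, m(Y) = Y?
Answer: 88/25 ≈ 3.5200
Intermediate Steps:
P(c) = 2 + c
f(x, Q) = 4 (f(x, Q) = 4 + 0*x = 4 + 0 = 4)
f(-4, -1) + 12*(P(-6)/((6 + 4)**2)) = 4 + 12*((2 - 6)/((6 + 4)**2)) = 4 + 12*(-4/(10**2)) = 4 + 12*(-4/100) = 4 + 12*(-4*1/100) = 4 + 12*(-1/25) = 4 - 12/25 = 88/25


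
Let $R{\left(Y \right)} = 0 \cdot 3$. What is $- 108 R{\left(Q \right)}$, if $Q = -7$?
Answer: $0$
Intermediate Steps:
$R{\left(Y \right)} = 0$
$- 108 R{\left(Q \right)} = \left(-108\right) 0 = 0$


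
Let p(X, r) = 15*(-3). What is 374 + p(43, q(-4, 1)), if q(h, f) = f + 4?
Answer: 329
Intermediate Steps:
q(h, f) = 4 + f
p(X, r) = -45
374 + p(43, q(-4, 1)) = 374 - 45 = 329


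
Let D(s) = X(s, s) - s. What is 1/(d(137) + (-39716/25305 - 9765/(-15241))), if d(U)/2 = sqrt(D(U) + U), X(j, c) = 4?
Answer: 385673505/1184485789 ≈ 0.32560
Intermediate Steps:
D(s) = 4 - s
d(U) = 4 (d(U) = 2*sqrt((4 - U) + U) = 2*sqrt(4) = 2*2 = 4)
1/(d(137) + (-39716/25305 - 9765/(-15241))) = 1/(4 + (-39716/25305 - 9765/(-15241))) = 1/(4 + (-39716*1/25305 - 9765*(-1/15241))) = 1/(4 + (-39716/25305 + 9765/15241)) = 1/(4 - 358208231/385673505) = 1/(1184485789/385673505) = 385673505/1184485789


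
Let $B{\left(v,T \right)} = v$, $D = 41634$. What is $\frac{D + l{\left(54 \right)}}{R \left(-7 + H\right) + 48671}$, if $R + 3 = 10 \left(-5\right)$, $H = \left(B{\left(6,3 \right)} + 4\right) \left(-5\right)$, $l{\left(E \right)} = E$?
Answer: $\frac{10422}{12923} \approx 0.80647$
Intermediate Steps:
$H = -50$ ($H = \left(6 + 4\right) \left(-5\right) = 10 \left(-5\right) = -50$)
$R = -53$ ($R = -3 + 10 \left(-5\right) = -3 - 50 = -53$)
$\frac{D + l{\left(54 \right)}}{R \left(-7 + H\right) + 48671} = \frac{41634 + 54}{- 53 \left(-7 - 50\right) + 48671} = \frac{41688}{\left(-53\right) \left(-57\right) + 48671} = \frac{41688}{3021 + 48671} = \frac{41688}{51692} = 41688 \cdot \frac{1}{51692} = \frac{10422}{12923}$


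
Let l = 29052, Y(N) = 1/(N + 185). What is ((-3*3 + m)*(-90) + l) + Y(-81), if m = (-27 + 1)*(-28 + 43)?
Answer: 6756049/104 ≈ 64962.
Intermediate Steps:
m = -390 (m = -26*15 = -390)
Y(N) = 1/(185 + N)
((-3*3 + m)*(-90) + l) + Y(-81) = ((-3*3 - 390)*(-90) + 29052) + 1/(185 - 81) = ((-9 - 390)*(-90) + 29052) + 1/104 = (-399*(-90) + 29052) + 1/104 = (35910 + 29052) + 1/104 = 64962 + 1/104 = 6756049/104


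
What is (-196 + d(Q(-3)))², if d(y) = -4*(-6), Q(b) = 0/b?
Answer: 29584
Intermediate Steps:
Q(b) = 0
d(y) = 24
(-196 + d(Q(-3)))² = (-196 + 24)² = (-172)² = 29584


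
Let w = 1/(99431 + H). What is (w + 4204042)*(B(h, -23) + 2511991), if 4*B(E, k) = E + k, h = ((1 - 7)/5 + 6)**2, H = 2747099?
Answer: 3006082478302788039361/284653000 ≈ 1.0561e+13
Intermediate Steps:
w = 1/2846530 (w = 1/(99431 + 2747099) = 1/2846530 ≈ 3.5131e-7)
h = 576/25 (h = (-6*1/5 + 6)**2 = (-6/5 + 6)**2 = (24/5)**2 = 576/25 ≈ 23.040)
B(E, k) = E/4 + k/4 (B(E, k) = (E + k)/4 = E/4 + k/4)
(w + 4204042)*(B(h, -23) + 2511991) = (1/2846530 + 4204042)*(((1/4)*(576/25) + (1/4)*(-23)) + 2511991) = 11966931674261*((144/25 - 23/4) + 2511991)/2846530 = 11966931674261*(1/100 + 2511991)/2846530 = (11966931674261/2846530)*(251199101/100) = 3006082478302788039361/284653000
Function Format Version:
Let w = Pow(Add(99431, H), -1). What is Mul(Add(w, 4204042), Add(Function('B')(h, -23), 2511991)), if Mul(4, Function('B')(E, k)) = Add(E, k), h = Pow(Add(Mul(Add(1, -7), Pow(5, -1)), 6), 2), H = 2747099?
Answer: Rational(3006082478302788039361, 284653000) ≈ 1.0561e+13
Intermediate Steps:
w = Rational(1, 2846530) (w = Pow(Add(99431, 2747099), -1) = Pow(2846530, -1) = Rational(1, 2846530) ≈ 3.5131e-7)
h = Rational(576, 25) (h = Pow(Add(Mul(-6, Rational(1, 5)), 6), 2) = Pow(Add(Rational(-6, 5), 6), 2) = Pow(Rational(24, 5), 2) = Rational(576, 25) ≈ 23.040)
Function('B')(E, k) = Add(Mul(Rational(1, 4), E), Mul(Rational(1, 4), k)) (Function('B')(E, k) = Mul(Rational(1, 4), Add(E, k)) = Add(Mul(Rational(1, 4), E), Mul(Rational(1, 4), k)))
Mul(Add(w, 4204042), Add(Function('B')(h, -23), 2511991)) = Mul(Add(Rational(1, 2846530), 4204042), Add(Add(Mul(Rational(1, 4), Rational(576, 25)), Mul(Rational(1, 4), -23)), 2511991)) = Mul(Rational(11966931674261, 2846530), Add(Add(Rational(144, 25), Rational(-23, 4)), 2511991)) = Mul(Rational(11966931674261, 2846530), Add(Rational(1, 100), 2511991)) = Mul(Rational(11966931674261, 2846530), Rational(251199101, 100)) = Rational(3006082478302788039361, 284653000)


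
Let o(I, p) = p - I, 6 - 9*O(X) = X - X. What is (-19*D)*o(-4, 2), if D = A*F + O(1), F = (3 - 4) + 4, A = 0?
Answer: -76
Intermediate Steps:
O(X) = ⅔ (O(X) = ⅔ - (X - X)/9 = ⅔ - ⅑*0 = ⅔ + 0 = ⅔)
F = 3 (F = -1 + 4 = 3)
D = ⅔ (D = 0*3 + ⅔ = 0 + ⅔ = ⅔ ≈ 0.66667)
(-19*D)*o(-4, 2) = (-19*⅔)*(2 - 1*(-4)) = -38*(2 + 4)/3 = -38/3*6 = -76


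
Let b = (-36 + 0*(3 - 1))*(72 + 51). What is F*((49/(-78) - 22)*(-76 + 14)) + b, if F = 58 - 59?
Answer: -227407/39 ≈ -5830.9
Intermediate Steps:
F = -1
b = -4428 (b = (-36 + 0*2)*123 = (-36 + 0)*123 = -36*123 = -4428)
F*((49/(-78) - 22)*(-76 + 14)) + b = -(49/(-78) - 22)*(-76 + 14) - 4428 = -(49*(-1/78) - 22)*(-62) - 4428 = -(-49/78 - 22)*(-62) - 4428 = -(-1765)*(-62)/78 - 4428 = -1*54715/39 - 4428 = -54715/39 - 4428 = -227407/39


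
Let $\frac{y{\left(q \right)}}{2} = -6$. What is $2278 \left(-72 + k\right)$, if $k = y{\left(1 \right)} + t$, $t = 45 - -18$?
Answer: $-47838$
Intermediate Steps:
$t = 63$ ($t = 45 + 18 = 63$)
$y{\left(q \right)} = -12$ ($y{\left(q \right)} = 2 \left(-6\right) = -12$)
$k = 51$ ($k = -12 + 63 = 51$)
$2278 \left(-72 + k\right) = 2278 \left(-72 + 51\right) = 2278 \left(-21\right) = -47838$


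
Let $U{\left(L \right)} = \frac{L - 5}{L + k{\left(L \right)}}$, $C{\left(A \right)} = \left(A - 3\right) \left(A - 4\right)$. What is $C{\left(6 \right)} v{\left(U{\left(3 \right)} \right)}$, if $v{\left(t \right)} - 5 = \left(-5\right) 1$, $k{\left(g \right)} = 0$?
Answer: $0$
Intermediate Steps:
$C{\left(A \right)} = \left(-4 + A\right) \left(-3 + A\right)$ ($C{\left(A \right)} = \left(-3 + A\right) \left(A - 4\right) = \left(-3 + A\right) \left(-4 + A\right) = \left(-4 + A\right) \left(-3 + A\right)$)
$U{\left(L \right)} = \frac{-5 + L}{L}$ ($U{\left(L \right)} = \frac{L - 5}{L + 0} = \frac{-5 + L}{L}$)
$v{\left(t \right)} = 0$ ($v{\left(t \right)} = 5 - 5 = 0$)
$C{\left(6 \right)} v{\left(U{\left(3 \right)} \right)} = \left(12 + 6^{2} - 42\right) 0 = \left(12 + 36 - 42\right) 0 = 6 \cdot 0 = 0$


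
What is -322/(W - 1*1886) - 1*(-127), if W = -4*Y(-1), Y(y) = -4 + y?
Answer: 118652/933 ≈ 127.17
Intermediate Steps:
W = 20 (W = -4*(-4 - 1) = -4*(-5) = 20)
-322/(W - 1*1886) - 1*(-127) = -322/(20 - 1*1886) - 1*(-127) = -322/(20 - 1886) + 127 = -322/(-1866) + 127 = -322*(-1/1866) + 127 = 161/933 + 127 = 118652/933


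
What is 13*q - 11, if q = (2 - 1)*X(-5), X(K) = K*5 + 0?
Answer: -336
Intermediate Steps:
X(K) = 5*K (X(K) = 5*K + 0 = 5*K)
q = -25 (q = (2 - 1)*(5*(-5)) = 1*(-25) = -25)
13*q - 11 = 13*(-25) - 11 = -325 - 11 = -336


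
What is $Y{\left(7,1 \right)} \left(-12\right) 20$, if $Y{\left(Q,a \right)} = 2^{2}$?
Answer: $-960$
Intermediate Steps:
$Y{\left(Q,a \right)} = 4$
$Y{\left(7,1 \right)} \left(-12\right) 20 = 4 \left(-12\right) 20 = \left(-48\right) 20 = -960$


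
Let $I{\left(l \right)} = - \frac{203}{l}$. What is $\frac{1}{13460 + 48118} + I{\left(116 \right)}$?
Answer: $- \frac{215521}{123156} \approx -1.75$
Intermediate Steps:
$\frac{1}{13460 + 48118} + I{\left(116 \right)} = \frac{1}{13460 + 48118} - \frac{203}{116} = \frac{1}{61578} - \frac{7}{4} = - \frac{215521}{123156}$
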